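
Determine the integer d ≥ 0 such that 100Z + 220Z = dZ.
(100, 220) = (20); d = 20

In the PID Z, (a, b) is generated by gcd(a, b). Compute gcd(220, 100) with the extended Euclidean algorithm, tracking rows (r, s, t) with s·220 + t·100 = r:
  row A: (220, 1, 0)   [1·220 + 0·100 = 220]
  row B: (100, 0, 1)   [0·220 + 1·100 = 100]
  220 = 2·100 + 20   → row C = row A − 2·row B = (20, 1, −2)   [check: 1·220 − 2·100 = 20]
  100 = 5·20 + 0   → remainder 0, stop. gcd = 20 (last nonzero row C).
So gcd(100, 220) = 20, with Bézout identity 1·220 − 2·100 = 20. Containment (⊇): the Bézout identity exhibits 20 as an element of (100, 220), giving (20) ⊆ (100, 220). Containment (⊆): since 20 | 100 and 20 | 220 (100 = 20·5, 220 = 20·11), every Z-linear combination of 100 and 220 is divisible by 20, so (100, 220) ⊆ (20). Therefore (100, 220) = (20), d = 20.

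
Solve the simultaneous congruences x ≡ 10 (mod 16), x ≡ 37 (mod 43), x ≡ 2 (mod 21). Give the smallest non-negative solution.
x ≡ 7562 (mod 14448); the representative in [0, 14448) is 7562

The moduli 16, 43, 21 are pairwise coprime, so by the CRT there is a unique solution mod 16·43·21 = 14448.
Solve by successive substitution. Start with x ≡ 10 (mod 16).
  Combine with x ≡ 37 (mod 43): write x = 10 + 16·t and require 10 + 16·t ≡ 37 (mod 43), i.e. 16·t ≡ 37 − 10 ≡ 27 (mod 43). Since 16^(−1) ≡ 35 (mod 43), t ≡ 35·27 ≡ 42 (mod 43). So x ≡ 10 + 16·42 = 682 (mod 688).
  Combine with x ≡ 2 (mod 21): write x = 682 + 688·t and require 682 + 688·t ≡ 2 (mod 21), i.e. 688·t ≡ 2 − 682 ≡ 13 (mod 21). Since 688^(−1) ≡ 4 (mod 21) (688 ≡ 16 (mod 21)), t ≡ 4·13 ≡ 10 (mod 21). So x ≡ 682 + 688·10 = 7562 (mod 14448).
Unique solution in [0, 14448): x = 7562.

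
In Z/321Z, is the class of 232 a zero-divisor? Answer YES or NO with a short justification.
gcd(232, 321) = 1, so 232 is a unit in Z/321Z (it has a multiplicative inverse). A unit cannot be a zero-divisor: if 232·b ≡ 0 then multiplying both sides by 232^(−1) gives b ≡ 0. So 232 is not a zero-divisor.

Final answer: NO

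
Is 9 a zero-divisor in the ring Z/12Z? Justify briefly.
YES

gcd(9, 12) = 3 > 1, so 9 is not a unit in Z/12Z. In Z/nZ every nonzero non-unit is a zero-divisor: explicitly, take b = 12/gcd = 4 ≠ 0 (mod 12); then 9·4 = 36 = 3·12, i.e. 9·4 ≡ 0 (mod 12). So 9 is a zero-divisor.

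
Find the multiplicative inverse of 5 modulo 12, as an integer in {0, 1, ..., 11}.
5^(−1) ≡ 5 (mod 12)

Apply the extended Euclidean algorithm to (12, 5), tracking rows (r, s, t) with s·12 + t·5 = r. Each division r_prev = q·r_cur + r_new produces the new row as (previous row) − q·(current row):
  row A: (12, 1, 0)   [1·12 + 0·5 = 12]
  row B: (5, 0, 1)   [0·12 + 1·5 = 5]
  12 = 2·5 + 2   → row C = row A − 2·row B = (2, 1, −2)   [check: 1·12 − 2·5 = 2]
  5 = 2·2 + 1   → row D = row B − 2·row C = (1, −2, 5)   [check: −2·12 + 5·5 = 1]
  2 = 2·1 + 0   → remainder 0, stop. gcd = 1 (last nonzero row D).
The gcd is 1, so 5 is invertible mod 12. The last nonzero row gives −2·12 + 5·5 = 1, so t = 5. So 5^(−1) ≡ 5 (mod 12). Verify: 5 · 5 = 25 ≡ 1 (mod 12). ✓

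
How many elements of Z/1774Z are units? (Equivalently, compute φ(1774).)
Z/1774Z has φ(1774) = 886 units

An element a ∈ Z/1774Z is a unit iff gcd(a, 1774) = 1, so the number of units is φ(1774). φ is multiplicative, with φ(p^e) = p^e − p^(e−1). Factorise 1774 = 2 · 887. Then
  φ(1774) = (2 − 1) · (887 − 1) = 1 · 886 = 886.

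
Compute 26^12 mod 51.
16

Use repeated squaring. Binary(12) = 1100. Walk through the bits of the exponent 12 left-to-right: at each bit after the leading one, square the running value, then multiply by 26 if the bit is 1 (always reducing mod 51):
  bit 1 = 1 (leading): start with 26.
  bit 2 = 1: square 26^2 = 676 ≡ 13; bit is 1, so multiply 13·26 = 338 ≡ 32 (mod 51).
  bit 3 = 0: square 32^2 = 1024 ≡ 4 (mod 51).
  bit 4 = 0: square 4^2 = 16 (mod 51).
Final value: 26^12 ≡ 16 (mod 51).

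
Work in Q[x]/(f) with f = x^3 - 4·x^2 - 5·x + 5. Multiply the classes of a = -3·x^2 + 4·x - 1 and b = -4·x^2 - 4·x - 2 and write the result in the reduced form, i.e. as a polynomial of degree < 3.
a · b ≡ 230·x^2 + 156·x - 218 (mod f(x))

First multiply in Q[x] without reducing: a · b = 12·x^4 - 4·x^3 - 6·x^2 - 4·x + 2. Now divide by f(x) = x^3 - 4·x^2 - 5·x + 5, eliminating the leading term at each step:
  leading term 12·x^4: subtract (12·x)·f(x) = 12·x^4 - 48·x^3 - 60·x^2 + 60·x, leaving 44·x^3 + 54·x^2 - 64·x + 2
  leading term 44·x^3: subtract (44)·f(x) = 44·x^3 - 176·x^2 - 220·x + 220, leaving 230·x^2 + 156·x - 218
The degree is now < 3, so this is the remainder. Hence a · b ≡ 230·x^2 + 156·x - 218 in Q[x]/(f).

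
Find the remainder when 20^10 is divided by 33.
1

Use repeated squaring. Binary(10) = 1010. Walk through the bits of the exponent 10 left-to-right: at each bit after the leading one, square the running value, then multiply by 20 if the bit is 1 (always reducing mod 33):
  bit 1 = 1 (leading): start with 20.
  bit 2 = 0: square 20^2 = 400 ≡ 4 (mod 33).
  bit 3 = 1: square 4^2 = 16; bit is 1, so multiply 16·20 = 320 ≡ 23 (mod 33).
  bit 4 = 0: square 23^2 = 529 ≡ 1 (mod 33).
Final value: 20^10 ≡ 1 (mod 33).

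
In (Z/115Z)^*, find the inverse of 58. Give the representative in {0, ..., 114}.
58^(−1) ≡ 2 (mod 115)

Apply the extended Euclidean algorithm to (115, 58), tracking rows (r, s, t) with s·115 + t·58 = r. Each division r_prev = q·r_cur + r_new produces the new row as (previous row) − q·(current row):
  row A: (115, 1, 0)   [1·115 + 0·58 = 115]
  row B: (58, 0, 1)   [0·115 + 1·58 = 58]
  115 = 1·58 + 57   → row C = row A − 1·row B = (57, 1, −1)   [check: 1·115 − 1·58 = 57]
  58 = 1·57 + 1   → row D = row B − 1·row C = (1, −1, 2)   [check: −1·115 + 2·58 = 1]
  57 = 57·1 + 0   → remainder 0, stop. gcd = 1 (last nonzero row D).
The gcd is 1, so 58 is invertible mod 115. The last nonzero row gives −1·115 + 2·58 = 1, so t = 2. So 58^(−1) ≡ 2 (mod 115). Verify: 58 · 2 = 116 ≡ 1 (mod 115). ✓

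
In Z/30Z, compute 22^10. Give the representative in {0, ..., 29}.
4

Use repeated squaring. Binary(10) = 1010. Walk through the bits of the exponent 10 left-to-right: at each bit after the leading one, square the running value, then multiply by 22 if the bit is 1 (always reducing mod 30):
  bit 1 = 1 (leading): start with 22.
  bit 2 = 0: square 22^2 = 484 ≡ 4 (mod 30).
  bit 3 = 1: square 4^2 = 16; bit is 1, so multiply 16·22 = 352 ≡ 22 (mod 30).
  bit 4 = 0: square 22^2 = 484 ≡ 4 (mod 30).
Final value: 22^10 ≡ 4 (mod 30).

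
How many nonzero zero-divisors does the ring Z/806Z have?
Z/806Z has 445 nonzero zero-divisors

In Z/806Z each nonzero element is either a unit (gcd with 806 is 1) or a zero-divisor (gcd > 1). The number of units is φ(806): factorise 806 = 2 · 13 · 31, so φ(806) = (2 − 1) · (13 − 1) · (31 − 1) = 1 · 12 · 30 = 360. The nonzero elements number 806 − 1 = 805. Hence the nonzero zero-divisors number 805 − 360 = 445.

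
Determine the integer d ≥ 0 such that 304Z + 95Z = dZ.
In the PID Z, (a, b) is generated by gcd(a, b). Compute gcd(304, 95) with the extended Euclidean algorithm, tracking rows (r, s, t) with s·304 + t·95 = r:
  row A: (304, 1, 0)   [1·304 + 0·95 = 304]
  row B: (95, 0, 1)   [0·304 + 1·95 = 95]
  304 = 3·95 + 19   → row C = row A − 3·row B = (19, 1, −3)   [check: 1·304 − 3·95 = 19]
  95 = 5·19 + 0   → remainder 0, stop. gcd = 19 (last nonzero row C).
So gcd(304, 95) = 19, with Bézout identity 1·304 − 3·95 = 19. Containment (⊇): the Bézout identity exhibits 19 as an element of (304, 95), giving (19) ⊆ (304, 95). Containment (⊆): since 19 | 304 and 19 | 95 (304 = 19·16, 95 = 19·5), every Z-linear combination of 304 and 95 is divisible by 19, so (304, 95) ⊆ (19). Therefore (304, 95) = (19), d = 19.

Final answer: (304, 95) = (19); d = 19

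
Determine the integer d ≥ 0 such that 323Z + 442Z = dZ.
(323, 442) = (17); d = 17

In the PID Z, (a, b) is generated by gcd(a, b). Compute gcd(442, 323) with the extended Euclidean algorithm, tracking rows (r, s, t) with s·442 + t·323 = r:
  row A: (442, 1, 0)   [1·442 + 0·323 = 442]
  row B: (323, 0, 1)   [0·442 + 1·323 = 323]
  442 = 1·323 + 119   → row C = row A − 1·row B = (119, 1, −1)   [check: 1·442 − 1·323 = 119]
  323 = 2·119 + 85   → row D = row B − 2·row C = (85, −2, 3)   [check: −2·442 + 3·323 = 85]
  119 = 1·85 + 34   → row E = row C − 1·row D = (34, 3, −4)   [check: 3·442 − 4·323 = 34]
  85 = 2·34 + 17   → row F = row D − 2·row E = (17, −8, 11)   [check: −8·442 + 11·323 = 17]
  34 = 2·17 + 0   → remainder 0, stop. gcd = 17 (last nonzero row F).
So gcd(323, 442) = 17, with Bézout identity −8·442 + 11·323 = 17. Containment (⊇): the Bézout identity exhibits 17 as an element of (323, 442), giving (17) ⊆ (323, 442). Containment (⊆): since 17 | 323 and 17 | 442 (323 = 17·19, 442 = 17·26), every Z-linear combination of 323 and 442 is divisible by 17, so (323, 442) ⊆ (17). Therefore (323, 442) = (17), d = 17.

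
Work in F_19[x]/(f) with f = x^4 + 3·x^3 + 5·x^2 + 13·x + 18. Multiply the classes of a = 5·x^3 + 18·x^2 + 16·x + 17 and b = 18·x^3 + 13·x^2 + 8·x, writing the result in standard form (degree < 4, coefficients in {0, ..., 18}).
Multiply as integer polynomials: a · b = 90·x^6 + 389·x^5 + 562·x^4 + 658·x^3 + 349·x^2 + 136·x. Reducing coefficients mod 19: a · b ≡ 14·x^6 + 9·x^5 + 11·x^4 + 12·x^3 + 7·x^2 + 3·x. Now divide by f(x) = x^4 + 3·x^3 + 5·x^2 + 13·x + 18 in F_19[x], eliminating the leading term at each step:
  leading term 14·x^6: subtract (14·x^2)·f(x) = 14·x^6 + 4·x^5 + 13·x^4 + 11·x^3 + 5·x^2, leaving 5·x^5 + 17·x^4 + x^3 + 2·x^2 + 3·x (coefficients mod 19)
  leading term 5·x^5: subtract (5·x)·f(x) = 5·x^5 + 15·x^4 + 6·x^3 + 8·x^2 + 14·x, leaving 2·x^4 + 14·x^3 + 13·x^2 + 8·x (coefficients mod 19)
  leading term 2·x^4: subtract (2)·f(x) = 2·x^4 + 6·x^3 + 10·x^2 + 7·x + 17, leaving 8·x^3 + 3·x^2 + x + 2 (coefficients mod 19)
The degree is now < 4, so this is the remainder. Hence a · b ≡ 8·x^3 + 3·x^2 + x + 2 in F_19[x]/(f).

Final answer: a · b ≡ 8·x^3 + 3·x^2 + x + 2 (mod f(x))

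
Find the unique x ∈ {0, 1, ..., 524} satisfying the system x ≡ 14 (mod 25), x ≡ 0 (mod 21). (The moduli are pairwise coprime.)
x ≡ 189 (mod 525); the representative in [0, 525) is 189

The moduli 25, 21 are pairwise coprime, so by the CRT there is a unique solution mod 25·21 = 525.
Solve by successive substitution. Start with x ≡ 14 (mod 25).
  Combine with x ≡ 0 (mod 21): write x = 14 + 25·t and require 14 + 25·t ≡ 0 (mod 21), i.e. 25·t ≡ 0 − 14 ≡ 7 (mod 21). Since 25^(−1) ≡ 16 (mod 21) (25 ≡ 4 (mod 21)), t ≡ 16·7 ≡ 7 (mod 21). So x ≡ 14 + 25·7 = 189 (mod 525).
Unique solution in [0, 525): x = 189.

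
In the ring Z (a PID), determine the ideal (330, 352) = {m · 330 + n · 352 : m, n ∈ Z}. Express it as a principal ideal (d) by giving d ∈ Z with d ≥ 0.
(330, 352) = (22); d = 22

In the PID Z, (a, b) is generated by gcd(a, b). Compute gcd(352, 330) with the extended Euclidean algorithm, tracking rows (r, s, t) with s·352 + t·330 = r:
  row A: (352, 1, 0)   [1·352 + 0·330 = 352]
  row B: (330, 0, 1)   [0·352 + 1·330 = 330]
  352 = 1·330 + 22   → row C = row A − 1·row B = (22, 1, −1)   [check: 1·352 − 1·330 = 22]
  330 = 15·22 + 0   → remainder 0, stop. gcd = 22 (last nonzero row C).
So gcd(330, 352) = 22, with Bézout identity 1·352 − 1·330 = 22. Containment (⊇): the Bézout identity exhibits 22 as an element of (330, 352), giving (22) ⊆ (330, 352). Containment (⊆): since 22 | 330 and 22 | 352 (330 = 22·15, 352 = 22·16), every Z-linear combination of 330 and 352 is divisible by 22, so (330, 352) ⊆ (22). Therefore (330, 352) = (22), d = 22.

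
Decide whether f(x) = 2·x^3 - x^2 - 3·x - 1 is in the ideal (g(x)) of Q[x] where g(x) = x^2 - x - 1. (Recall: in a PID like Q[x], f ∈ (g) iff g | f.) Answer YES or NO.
In Q[x] the ideal (g) consists of all multiples of g, so f ∈ (g) iff g | f, i.e. iff the remainder of f on division by g is 0. Divide f by g (g is monic, so eliminate the leading term of the running remainder at each step):
  leading term 2·x^3: subtract (2·x)·g(x) = 2·x^3 - 2·x^2 - 2·x, leaving x^2 - x - 1
  leading term x^2: subtract (1)·g(x) = x^2 - x - 1, leaving 0
The remainder is 0, so f(x) = g(x) · h(x) with h(x) = 2·x + 1. Hence g | f, i.e. f ∈ (g).

Final answer: YES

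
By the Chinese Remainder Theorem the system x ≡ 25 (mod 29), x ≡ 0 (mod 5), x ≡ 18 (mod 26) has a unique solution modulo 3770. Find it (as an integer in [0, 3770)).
x ≡ 460 (mod 3770); the representative in [0, 3770) is 460

The moduli 29, 5, 26 are pairwise coprime, so by the CRT there is a unique solution mod 29·5·26 = 3770.
Solve by successive substitution. Start with x ≡ 25 (mod 29).
  Combine with x ≡ 0 (mod 5): write x = 25 + 29·t and require 25 + 29·t ≡ 0 (mod 5), i.e. 29·t ≡ 0 − 25 ≡ 0 (mod 5). Since 29^(−1) ≡ 4 (mod 5) (29 ≡ 4 (mod 5)), t ≡ 4·0 ≡ 0 (mod 5). So x ≡ 25 + 29·0 = 25 (mod 145).
  Combine with x ≡ 18 (mod 26): write x = 25 + 145·t and require 25 + 145·t ≡ 18 (mod 26), i.e. 145·t ≡ 18 − 25 ≡ 19 (mod 26). Since 145^(−1) ≡ 7 (mod 26) (145 ≡ 15 (mod 26)), t ≡ 7·19 ≡ 3 (mod 26). So x ≡ 25 + 145·3 = 460 (mod 3770).
Unique solution in [0, 3770): x = 460.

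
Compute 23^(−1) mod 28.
Apply the extended Euclidean algorithm to (28, 23), tracking rows (r, s, t) with s·28 + t·23 = r. Each division r_prev = q·r_cur + r_new produces the new row as (previous row) − q·(current row):
  row A: (28, 1, 0)   [1·28 + 0·23 = 28]
  row B: (23, 0, 1)   [0·28 + 1·23 = 23]
  28 = 1·23 + 5   → row C = row A − 1·row B = (5, 1, −1)   [check: 1·28 − 1·23 = 5]
  23 = 4·5 + 3   → row D = row B − 4·row C = (3, −4, 5)   [check: −4·28 + 5·23 = 3]
  5 = 1·3 + 2   → row E = row C − 1·row D = (2, 5, −6)   [check: 5·28 − 6·23 = 2]
  3 = 1·2 + 1   → row F = row D − 1·row E = (1, −9, 11)   [check: −9·28 + 11·23 = 1]
  2 = 2·1 + 0   → remainder 0, stop. gcd = 1 (last nonzero row F).
The gcd is 1, so 23 is invertible mod 28. The last nonzero row gives −9·28 + 11·23 = 1, so t = 11. So 23^(−1) ≡ 11 (mod 28). Verify: 23 · 11 = 253 ≡ 1 (mod 28). ✓

Final answer: 23^(−1) ≡ 11 (mod 28)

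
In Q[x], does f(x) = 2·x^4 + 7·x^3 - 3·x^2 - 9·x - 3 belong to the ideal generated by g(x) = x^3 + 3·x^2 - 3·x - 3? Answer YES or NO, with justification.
YES

In Q[x] the ideal (g) consists of all multiples of g, so f ∈ (g) iff g | f, i.e. iff the remainder of f on division by g is 0. Divide f by g (g is monic, so eliminate the leading term of the running remainder at each step):
  leading term 2·x^4: subtract (2·x)·g(x) = 2·x^4 + 6·x^3 - 6·x^2 - 6·x, leaving x^3 + 3·x^2 - 3·x - 3
  leading term x^3: subtract (1)·g(x) = x^3 + 3·x^2 - 3·x - 3, leaving 0
The remainder is 0, so f(x) = g(x) · h(x) with h(x) = 2·x + 1. Hence g | f, i.e. f ∈ (g).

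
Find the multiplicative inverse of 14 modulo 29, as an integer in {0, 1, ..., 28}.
14^(−1) ≡ 27 (mod 29)

Apply the extended Euclidean algorithm to (29, 14), tracking rows (r, s, t) with s·29 + t·14 = r. Each division r_prev = q·r_cur + r_new produces the new row as (previous row) − q·(current row):
  row A: (29, 1, 0)   [1·29 + 0·14 = 29]
  row B: (14, 0, 1)   [0·29 + 1·14 = 14]
  29 = 2·14 + 1   → row C = row A − 2·row B = (1, 1, −2)   [check: 1·29 − 2·14 = 1]
  14 = 14·1 + 0   → remainder 0, stop. gcd = 1 (last nonzero row C).
The gcd is 1, so 14 is invertible mod 29. The last nonzero row gives 1·29 − 2·14 = 1, so t = −2. So 14^(−1) ≡ −2 ≡ 27 (mod 29). Verify: 14 · 27 = 378 ≡ 1 (mod 29). ✓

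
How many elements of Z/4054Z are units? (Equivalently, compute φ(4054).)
An element a ∈ Z/4054Z is a unit iff gcd(a, 4054) = 1, so the number of units is φ(4054). φ is multiplicative, with φ(p^e) = p^e − p^(e−1). Factorise 4054 = 2 · 2027. Then
  φ(4054) = (2 − 1) · (2027 − 1) = 1 · 2026 = 2026.

Final answer: Z/4054Z has φ(4054) = 2026 units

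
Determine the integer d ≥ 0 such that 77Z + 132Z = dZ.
(77, 132) = (11); d = 11

In the PID Z, (a, b) is generated by gcd(a, b). Compute gcd(132, 77) with the extended Euclidean algorithm, tracking rows (r, s, t) with s·132 + t·77 = r:
  row A: (132, 1, 0)   [1·132 + 0·77 = 132]
  row B: (77, 0, 1)   [0·132 + 1·77 = 77]
  132 = 1·77 + 55   → row C = row A − 1·row B = (55, 1, −1)   [check: 1·132 − 1·77 = 55]
  77 = 1·55 + 22   → row D = row B − 1·row C = (22, −1, 2)   [check: −1·132 + 2·77 = 22]
  55 = 2·22 + 11   → row E = row C − 2·row D = (11, 3, −5)   [check: 3·132 − 5·77 = 11]
  22 = 2·11 + 0   → remainder 0, stop. gcd = 11 (last nonzero row E).
So gcd(77, 132) = 11, with Bézout identity 3·132 − 5·77 = 11. Containment (⊇): the Bézout identity exhibits 11 as an element of (77, 132), giving (11) ⊆ (77, 132). Containment (⊆): since 11 | 77 and 11 | 132 (77 = 11·7, 132 = 11·12), every Z-linear combination of 77 and 132 is divisible by 11, so (77, 132) ⊆ (11). Therefore (77, 132) = (11), d = 11.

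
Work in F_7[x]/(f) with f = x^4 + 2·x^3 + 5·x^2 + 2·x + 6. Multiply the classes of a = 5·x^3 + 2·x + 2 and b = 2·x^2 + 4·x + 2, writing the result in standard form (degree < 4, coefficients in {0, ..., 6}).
Multiply as integer polynomials: a · b = 10·x^5 + 20·x^4 + 14·x^3 + 12·x^2 + 12·x + 4. Reducing coefficients mod 7: a · b ≡ 3·x^5 + 6·x^4 + 5·x^2 + 5·x + 4. Now divide by f(x) = x^4 + 2·x^3 + 5·x^2 + 2·x + 6 in F_7[x], eliminating the leading term at each step:
  leading term 3·x^5: subtract (3·x)·f(x) = 3·x^5 + 6·x^4 + x^3 + 6·x^2 + 4·x, leaving 6·x^3 + 6·x^2 + x + 4 (coefficients mod 7)
The degree is now < 4, so this is the remainder. Hence a · b ≡ 6·x^3 + 6·x^2 + x + 4 in F_7[x]/(f).

Final answer: a · b ≡ 6·x^3 + 6·x^2 + x + 4 (mod f(x))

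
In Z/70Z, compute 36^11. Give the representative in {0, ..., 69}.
36

Use repeated squaring. Binary(11) = 1011. Walk through the bits of the exponent 11 left-to-right: at each bit after the leading one, square the running value, then multiply by 36 if the bit is 1 (always reducing mod 70):
  bit 1 = 1 (leading): start with 36.
  bit 2 = 0: square 36^2 = 1296 ≡ 36 (mod 70).
  bit 3 = 1: square 36^2 = 1296 ≡ 36; bit is 1, so multiply 36·36 = 1296 ≡ 36 (mod 70).
  bit 4 = 1: square 36^2 = 1296 ≡ 36; bit is 1, so multiply 36·36 = 1296 ≡ 36 (mod 70).
Final value: 36^11 ≡ 36 (mod 70).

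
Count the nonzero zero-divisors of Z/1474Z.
Z/1474Z has 813 nonzero zero-divisors

In Z/1474Z each nonzero element is either a unit (gcd with 1474 is 1) or a zero-divisor (gcd > 1). The number of units is φ(1474): factorise 1474 = 2 · 11 · 67, so φ(1474) = (2 − 1) · (11 − 1) · (67 − 1) = 1 · 10 · 66 = 660. The nonzero elements number 1474 − 1 = 1473. Hence the nonzero zero-divisors number 1473 − 660 = 813.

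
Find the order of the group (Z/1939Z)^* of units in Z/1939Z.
|(Z/1939Z)^*| = 1656

(Z/1939Z)^* consists of the classes a with gcd(a, 1939) = 1, so its order is φ(1939). φ is multiplicative, with φ(p^e) = p^e − p^(e−1). Factorise 1939 = 7 · 277. Then
  φ(1939) = (7 − 1) · (277 − 1) = 6 · 276 = 1656.
Thus |(Z/1939Z)^*| = 1656.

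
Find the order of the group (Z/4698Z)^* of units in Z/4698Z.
(Z/4698Z)^* consists of the classes a with gcd(a, 4698) = 1, so its order is φ(4698). φ is multiplicative, with φ(p^e) = p^e − p^(e−1). Factorise 4698 = 2 · 3^4 · 29. Then
  φ(4698) = (2 − 1) · (3^4 − 3^3) · (29 − 1) = 1 · 54 · 28 = 1512.
Thus |(Z/4698Z)^*| = 1512.

Final answer: |(Z/4698Z)^*| = 1512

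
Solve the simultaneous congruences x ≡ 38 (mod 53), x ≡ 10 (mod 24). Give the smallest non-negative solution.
The moduli 53, 24 are pairwise coprime, so by the CRT there is a unique solution mod 53·24 = 1272.
Solve by successive substitution. Start with x ≡ 38 (mod 53).
  Combine with x ≡ 10 (mod 24): write x = 38 + 53·t and require 38 + 53·t ≡ 10 (mod 24), i.e. 53·t ≡ 10 − 38 ≡ 20 (mod 24). Since 53^(−1) ≡ 5 (mod 24) (53 ≡ 5 (mod 24)), t ≡ 5·20 ≡ 4 (mod 24). So x ≡ 38 + 53·4 = 250 (mod 1272).
Unique solution in [0, 1272): x = 250.

Final answer: x ≡ 250 (mod 1272); the representative in [0, 1272) is 250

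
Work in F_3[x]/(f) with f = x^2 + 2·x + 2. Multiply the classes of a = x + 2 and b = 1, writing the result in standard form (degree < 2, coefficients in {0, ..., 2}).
Multiply as integer polynomials: a · b = x + 2. Reducing coefficients mod 3: a · b ≡ x + 2. This already has degree < 2, so no reduction by f is needed. Hence a · b ≡ x + 2 in F_3[x]/(f).

Final answer: a · b ≡ x + 2 (mod f(x))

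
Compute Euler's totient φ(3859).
φ is multiplicative, with φ(p^e) = p^e − p^(e−1). Factorise 3859 = 17 · 227. Then
  φ(3859) = (17 − 1) · (227 − 1) = 16 · 226 = 3616.

Final answer: φ(3859) = 3616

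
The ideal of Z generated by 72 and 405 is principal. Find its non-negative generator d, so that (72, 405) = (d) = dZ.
In the PID Z, (a, b) is generated by gcd(a, b). Compute gcd(405, 72) with the extended Euclidean algorithm, tracking rows (r, s, t) with s·405 + t·72 = r:
  row A: (405, 1, 0)   [1·405 + 0·72 = 405]
  row B: (72, 0, 1)   [0·405 + 1·72 = 72]
  405 = 5·72 + 45   → row C = row A − 5·row B = (45, 1, −5)   [check: 1·405 − 5·72 = 45]
  72 = 1·45 + 27   → row D = row B − 1·row C = (27, −1, 6)   [check: −1·405 + 6·72 = 27]
  45 = 1·27 + 18   → row E = row C − 1·row D = (18, 2, −11)   [check: 2·405 − 11·72 = 18]
  27 = 1·18 + 9   → row F = row D − 1·row E = (9, −3, 17)   [check: −3·405 + 17·72 = 9]
  18 = 2·9 + 0   → remainder 0, stop. gcd = 9 (last nonzero row F).
So gcd(72, 405) = 9, with Bézout identity −3·405 + 17·72 = 9. Containment (⊇): the Bézout identity exhibits 9 as an element of (72, 405), giving (9) ⊆ (72, 405). Containment (⊆): since 9 | 72 and 9 | 405 (72 = 9·8, 405 = 9·45), every Z-linear combination of 72 and 405 is divisible by 9, so (72, 405) ⊆ (9). Therefore (72, 405) = (9), d = 9.

Final answer: (72, 405) = (9); d = 9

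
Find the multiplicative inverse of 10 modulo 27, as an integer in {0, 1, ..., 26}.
10^(−1) ≡ 19 (mod 27)

Apply the extended Euclidean algorithm to (27, 10), tracking rows (r, s, t) with s·27 + t·10 = r. Each division r_prev = q·r_cur + r_new produces the new row as (previous row) − q·(current row):
  row A: (27, 1, 0)   [1·27 + 0·10 = 27]
  row B: (10, 0, 1)   [0·27 + 1·10 = 10]
  27 = 2·10 + 7   → row C = row A − 2·row B = (7, 1, −2)   [check: 1·27 − 2·10 = 7]
  10 = 1·7 + 3   → row D = row B − 1·row C = (3, −1, 3)   [check: −1·27 + 3·10 = 3]
  7 = 2·3 + 1   → row E = row C − 2·row D = (1, 3, −8)   [check: 3·27 − 8·10 = 1]
  3 = 3·1 + 0   → remainder 0, stop. gcd = 1 (last nonzero row E).
The gcd is 1, so 10 is invertible mod 27. The last nonzero row gives 3·27 − 8·10 = 1, so t = −8. So 10^(−1) ≡ −8 ≡ 19 (mod 27). Verify: 10 · 19 = 190 ≡ 1 (mod 27). ✓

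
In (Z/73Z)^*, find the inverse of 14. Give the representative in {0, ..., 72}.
14^(−1) ≡ 47 (mod 73)

Apply the extended Euclidean algorithm to (73, 14), tracking rows (r, s, t) with s·73 + t·14 = r. Each division r_prev = q·r_cur + r_new produces the new row as (previous row) − q·(current row):
  row A: (73, 1, 0)   [1·73 + 0·14 = 73]
  row B: (14, 0, 1)   [0·73 + 1·14 = 14]
  73 = 5·14 + 3   → row C = row A − 5·row B = (3, 1, −5)   [check: 1·73 − 5·14 = 3]
  14 = 4·3 + 2   → row D = row B − 4·row C = (2, −4, 21)   [check: −4·73 + 21·14 = 2]
  3 = 1·2 + 1   → row E = row C − 1·row D = (1, 5, −26)   [check: 5·73 − 26·14 = 1]
  2 = 2·1 + 0   → remainder 0, stop. gcd = 1 (last nonzero row E).
The gcd is 1, so 14 is invertible mod 73. The last nonzero row gives 5·73 − 26·14 = 1, so t = −26. So 14^(−1) ≡ −26 ≡ 47 (mod 73). Verify: 14 · 47 = 658 ≡ 1 (mod 73). ✓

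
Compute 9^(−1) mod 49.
9^(−1) ≡ 11 (mod 49)

Apply the extended Euclidean algorithm to (49, 9), tracking rows (r, s, t) with s·49 + t·9 = r. Each division r_prev = q·r_cur + r_new produces the new row as (previous row) − q·(current row):
  row A: (49, 1, 0)   [1·49 + 0·9 = 49]
  row B: (9, 0, 1)   [0·49 + 1·9 = 9]
  49 = 5·9 + 4   → row C = row A − 5·row B = (4, 1, −5)   [check: 1·49 − 5·9 = 4]
  9 = 2·4 + 1   → row D = row B − 2·row C = (1, −2, 11)   [check: −2·49 + 11·9 = 1]
  4 = 4·1 + 0   → remainder 0, stop. gcd = 1 (last nonzero row D).
The gcd is 1, so 9 is invertible mod 49. The last nonzero row gives −2·49 + 11·9 = 1, so t = 11. So 9^(−1) ≡ 11 (mod 49). Verify: 9 · 11 = 99 ≡ 1 (mod 49). ✓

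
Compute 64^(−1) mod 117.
Apply the extended Euclidean algorithm to (117, 64), tracking rows (r, s, t) with s·117 + t·64 = r. Each division r_prev = q·r_cur + r_new produces the new row as (previous row) − q·(current row):
  row A: (117, 1, 0)   [1·117 + 0·64 = 117]
  row B: (64, 0, 1)   [0·117 + 1·64 = 64]
  117 = 1·64 + 53   → row C = row A − 1·row B = (53, 1, −1)   [check: 1·117 − 1·64 = 53]
  64 = 1·53 + 11   → row D = row B − 1·row C = (11, −1, 2)   [check: −1·117 + 2·64 = 11]
  53 = 4·11 + 9   → row E = row C − 4·row D = (9, 5, −9)   [check: 5·117 − 9·64 = 9]
  11 = 1·9 + 2   → row F = row D − 1·row E = (2, −6, 11)   [check: −6·117 + 11·64 = 2]
  9 = 4·2 + 1   → row G = row E − 4·row F = (1, 29, −53)   [check: 29·117 − 53·64 = 1]
  2 = 2·1 + 0   → remainder 0, stop. gcd = 1 (last nonzero row G).
The gcd is 1, so 64 is invertible mod 117. The last nonzero row gives 29·117 − 53·64 = 1, so t = −53. So 64^(−1) ≡ −53 ≡ 64 (mod 117). Verify: 64 · 64 = 4096 ≡ 1 (mod 117). ✓

Final answer: 64^(−1) ≡ 64 (mod 117)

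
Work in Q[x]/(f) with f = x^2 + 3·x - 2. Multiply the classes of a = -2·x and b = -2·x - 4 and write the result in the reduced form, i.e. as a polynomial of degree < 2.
First multiply in Q[x] without reducing: a · b = 4·x^2 + 8·x. Now divide by f(x) = x^2 + 3·x - 2, eliminating the leading term at each step:
  leading term 4·x^2: subtract (4)·f(x) = 4·x^2 + 12·x - 8, leaving 8 - 4·x
The degree is now < 2, so this is the remainder. Hence a · b ≡ 8 - 4·x in Q[x]/(f).

Final answer: a · b ≡ 8 - 4·x (mod f(x))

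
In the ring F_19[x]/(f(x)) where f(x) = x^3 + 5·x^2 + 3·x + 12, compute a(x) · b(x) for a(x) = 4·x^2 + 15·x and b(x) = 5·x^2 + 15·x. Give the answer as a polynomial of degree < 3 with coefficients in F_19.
Multiply as integer polynomials: a · b = 20·x^4 + 135·x^3 + 225·x^2. Reducing coefficients mod 19: a · b ≡ x^4 + 2·x^3 + 16·x^2. Now divide by f(x) = x^3 + 5·x^2 + 3·x + 12 in F_19[x], eliminating the leading term at each step:
  leading term x^4: subtract (x)·f(x) = x^4 + 5·x^3 + 3·x^2 + 12·x, leaving 16·x^3 + 13·x^2 + 7·x (coefficients mod 19)
  leading term 16·x^3: subtract (16)·f(x) = 16·x^3 + 4·x^2 + 10·x + 2, leaving 9·x^2 + 16·x + 17 (coefficients mod 19)
The degree is now < 3, so this is the remainder. Hence a · b ≡ 9·x^2 + 16·x + 17 in F_19[x]/(f).

Final answer: a · b ≡ 9·x^2 + 16·x + 17 (mod f(x))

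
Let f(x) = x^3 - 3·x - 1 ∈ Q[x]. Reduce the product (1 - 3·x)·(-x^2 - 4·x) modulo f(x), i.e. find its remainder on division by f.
First multiply in Q[x] without reducing: a · b = 3·x^3 + 11·x^2 - 4·x. Now divide by f(x) = x^3 - 3·x - 1, eliminating the leading term at each step:
  leading term 3·x^3: subtract (3)·f(x) = 3·x^3 - 9·x - 3, leaving 11·x^2 + 5·x + 3
The degree is now < 3, so this is the remainder. Hence a · b ≡ 11·x^2 + 5·x + 3 in Q[x]/(f).

Final answer: a · b ≡ 11·x^2 + 5·x + 3 (mod f(x))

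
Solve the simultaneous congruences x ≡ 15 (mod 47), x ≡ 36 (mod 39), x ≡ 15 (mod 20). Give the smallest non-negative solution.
The moduli 47, 39, 20 are pairwise coprime, so by the CRT there is a unique solution mod 47·39·20 = 36660.
Solve by successive substitution. Start with x ≡ 15 (mod 47).
  Combine with x ≡ 36 (mod 39): write x = 15 + 47·t and require 15 + 47·t ≡ 36 (mod 39), i.e. 47·t ≡ 36 − 15 ≡ 21 (mod 39). Since 47^(−1) ≡ 5 (mod 39) (47 ≡ 8 (mod 39)), t ≡ 5·21 ≡ 27 (mod 39). So x ≡ 15 + 47·27 = 1284 (mod 1833).
  Combine with x ≡ 15 (mod 20): write x = 1284 + 1833·t and require 1284 + 1833·t ≡ 15 (mod 20), i.e. 1833·t ≡ 15 − 1284 ≡ 11 (mod 20). Since 1833^(−1) ≡ 17 (mod 20) (1833 ≡ 13 (mod 20)), t ≡ 17·11 ≡ 7 (mod 20). So x ≡ 1284 + 1833·7 = 14115 (mod 36660).
Unique solution in [0, 36660): x = 14115.

Final answer: x ≡ 14115 (mod 36660); the representative in [0, 36660) is 14115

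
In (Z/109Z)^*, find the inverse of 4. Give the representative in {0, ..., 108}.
4^(−1) ≡ 82 (mod 109)

Apply the extended Euclidean algorithm to (109, 4), tracking rows (r, s, t) with s·109 + t·4 = r. Each division r_prev = q·r_cur + r_new produces the new row as (previous row) − q·(current row):
  row A: (109, 1, 0)   [1·109 + 0·4 = 109]
  row B: (4, 0, 1)   [0·109 + 1·4 = 4]
  109 = 27·4 + 1   → row C = row A − 27·row B = (1, 1, −27)   [check: 1·109 − 27·4 = 1]
  4 = 4·1 + 0   → remainder 0, stop. gcd = 1 (last nonzero row C).
The gcd is 1, so 4 is invertible mod 109. The last nonzero row gives 1·109 − 27·4 = 1, so t = −27. So 4^(−1) ≡ −27 ≡ 82 (mod 109). Verify: 4 · 82 = 328 ≡ 1 (mod 109). ✓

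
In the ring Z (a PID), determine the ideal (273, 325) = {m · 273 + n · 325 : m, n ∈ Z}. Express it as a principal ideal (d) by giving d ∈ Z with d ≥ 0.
(273, 325) = (13); d = 13

In the PID Z, (a, b) is generated by gcd(a, b). Compute gcd(325, 273) with the extended Euclidean algorithm, tracking rows (r, s, t) with s·325 + t·273 = r:
  row A: (325, 1, 0)   [1·325 + 0·273 = 325]
  row B: (273, 0, 1)   [0·325 + 1·273 = 273]
  325 = 1·273 + 52   → row C = row A − 1·row B = (52, 1, −1)   [check: 1·325 − 1·273 = 52]
  273 = 5·52 + 13   → row D = row B − 5·row C = (13, −5, 6)   [check: −5·325 + 6·273 = 13]
  52 = 4·13 + 0   → remainder 0, stop. gcd = 13 (last nonzero row D).
So gcd(273, 325) = 13, with Bézout identity −5·325 + 6·273 = 13. Containment (⊇): the Bézout identity exhibits 13 as an element of (273, 325), giving (13) ⊆ (273, 325). Containment (⊆): since 13 | 273 and 13 | 325 (273 = 13·21, 325 = 13·25), every Z-linear combination of 273 and 325 is divisible by 13, so (273, 325) ⊆ (13). Therefore (273, 325) = (13), d = 13.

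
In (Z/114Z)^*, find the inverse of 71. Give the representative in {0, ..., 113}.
Apply the extended Euclidean algorithm to (114, 71), tracking rows (r, s, t) with s·114 + t·71 = r. Each division r_prev = q·r_cur + r_new produces the new row as (previous row) − q·(current row):
  row A: (114, 1, 0)   [1·114 + 0·71 = 114]
  row B: (71, 0, 1)   [0·114 + 1·71 = 71]
  114 = 1·71 + 43   → row C = row A − 1·row B = (43, 1, −1)   [check: 1·114 − 1·71 = 43]
  71 = 1·43 + 28   → row D = row B − 1·row C = (28, −1, 2)   [check: −1·114 + 2·71 = 28]
  43 = 1·28 + 15   → row E = row C − 1·row D = (15, 2, −3)   [check: 2·114 − 3·71 = 15]
  28 = 1·15 + 13   → row F = row D − 1·row E = (13, −3, 5)   [check: −3·114 + 5·71 = 13]
  15 = 1·13 + 2   → row G = row E − 1·row F = (2, 5, −8)   [check: 5·114 − 8·71 = 2]
  13 = 6·2 + 1   → row H = row F − 6·row G = (1, −33, 53)   [check: −33·114 + 53·71 = 1]
  2 = 2·1 + 0   → remainder 0, stop. gcd = 1 (last nonzero row H).
The gcd is 1, so 71 is invertible mod 114. The last nonzero row gives −33·114 + 53·71 = 1, so t = 53. So 71^(−1) ≡ 53 (mod 114). Verify: 71 · 53 = 3763 ≡ 1 (mod 114). ✓

Final answer: 71^(−1) ≡ 53 (mod 114)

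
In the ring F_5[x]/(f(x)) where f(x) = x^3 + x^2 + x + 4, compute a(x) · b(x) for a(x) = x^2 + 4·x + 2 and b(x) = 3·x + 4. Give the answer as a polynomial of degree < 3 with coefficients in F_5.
Multiply as integer polynomials: a · b = 3·x^3 + 16·x^2 + 22·x + 8. Reducing coefficients mod 5: a · b ≡ 3·x^3 + x^2 + 2·x + 3. Now divide by f(x) = x^3 + x^2 + x + 4 in F_5[x], eliminating the leading term at each step:
  leading term 3·x^3: subtract (3)·f(x) = 3·x^3 + 3·x^2 + 3·x + 2, leaving 3·x^2 + 4·x + 1 (coefficients mod 5)
The degree is now < 3, so this is the remainder. Hence a · b ≡ 3·x^2 + 4·x + 1 in F_5[x]/(f).

Final answer: a · b ≡ 3·x^2 + 4·x + 1 (mod f(x))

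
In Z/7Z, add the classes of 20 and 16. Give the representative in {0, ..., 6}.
Reduce the summands first: 20 ≡ 6, 16 ≡ 2 (mod 7), so 20 + 16 ≡ 6 + 2 (mod 7). 6 + 2 = 8; 8 = 1·7 + 1, so (20 + 16) mod 7 = 1.

Final answer: 1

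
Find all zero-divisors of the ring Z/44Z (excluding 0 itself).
nonzero zero-divisors of Z/44Z = {2, 4, 6, 8, 10, 11, 12, 14, 16, 18, 20, 22, 24, 26, 28, 30, 32, 33, 34, 36, 38, 40, 42}

An element a ∈ Z/44Z (with a ≠ 0) is a zero-divisor iff gcd(a, 44) > 1 (because a is a unit precisely when gcd(a, n) = 1, and in Z/nZ every nonzero, non-unit element is a zero-divisor). Scan a = 1, ..., 43 and keep those with gcd(a, 44) > 1:
  gcd(2, 44) = 2, gcd(4, 44) = 4, gcd(6, 44) = 2, gcd(8, 44) = 4, gcd(10, 44) = 2, gcd(11, 44) = 11, gcd(12, 44) = 4, gcd(14, 44) = 2, gcd(16, 44) = 4, gcd(18, 44) = 2, gcd(20, 44) = 4, gcd(22, 44) = 22, gcd(24, 44) = 4, gcd(26, 44) = 2, gcd(28, 44) = 4, gcd(30, 44) = 2, gcd(32, 44) = 4, gcd(33, 44) = 11, gcd(34, 44) = 2, gcd(36, 44) = 4, gcd(38, 44) = 2, gcd(40, 44) = 4, gcd(42, 44) = 2.
All other a ∈ {1, ..., 43} have gcd(a, 44) = 1 and are units. So the nonzero zero-divisors are exactly the 23 values of a appearing in this scan.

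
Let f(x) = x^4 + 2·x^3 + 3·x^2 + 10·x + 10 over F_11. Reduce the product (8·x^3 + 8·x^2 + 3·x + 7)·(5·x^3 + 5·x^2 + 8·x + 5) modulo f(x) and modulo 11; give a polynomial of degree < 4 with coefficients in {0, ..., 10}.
Multiply as integer polynomials: a · b = 40·x^6 + 80·x^5 + 119·x^4 + 154·x^3 + 99·x^2 + 71·x + 35. Reducing coefficients mod 11: a · b ≡ 7·x^6 + 3·x^5 + 9·x^4 + 5·x + 2. Now divide by f(x) = x^4 + 2·x^3 + 3·x^2 + 10·x + 10 in F_11[x], eliminating the leading term at each step:
  leading term 7·x^6: subtract (7·x^2)·f(x) = 7·x^6 + 3·x^5 + 10·x^4 + 4·x^3 + 4·x^2, leaving 10·x^4 + 7·x^3 + 7·x^2 + 5·x + 2 (coefficients mod 11)
  leading term 10·x^4: subtract (10)·f(x) = 10·x^4 + 9·x^3 + 8·x^2 + x + 1, leaving 9·x^3 + 10·x^2 + 4·x + 1 (coefficients mod 11)
The degree is now < 4, so this is the remainder. Hence a · b ≡ 9·x^3 + 10·x^2 + 4·x + 1 in F_11[x]/(f).

Final answer: a · b ≡ 9·x^3 + 10·x^2 + 4·x + 1 (mod f(x))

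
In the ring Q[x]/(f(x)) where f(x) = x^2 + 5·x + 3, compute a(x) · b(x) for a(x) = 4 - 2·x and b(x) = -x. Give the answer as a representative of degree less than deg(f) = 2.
a · b ≡ -14·x - 6 (mod f(x))

First multiply in Q[x] without reducing: a · b = 2·x^2 - 4·x. Now divide by f(x) = x^2 + 5·x + 3, eliminating the leading term at each step:
  leading term 2·x^2: subtract (2)·f(x) = 2·x^2 + 10·x + 6, leaving -14·x - 6
The degree is now < 2, so this is the remainder. Hence a · b ≡ -14·x - 6 in Q[x]/(f).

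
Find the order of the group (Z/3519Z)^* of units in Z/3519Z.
(Z/3519Z)^* consists of the classes a with gcd(a, 3519) = 1, so its order is φ(3519). φ is multiplicative, with φ(p^e) = p^e − p^(e−1). Factorise 3519 = 3^2 · 17 · 23. Then
  φ(3519) = (3^2 − 3^1) · (17 − 1) · (23 − 1) = 6 · 16 · 22 = 2112.
Thus |(Z/3519Z)^*| = 2112.

Final answer: |(Z/3519Z)^*| = 2112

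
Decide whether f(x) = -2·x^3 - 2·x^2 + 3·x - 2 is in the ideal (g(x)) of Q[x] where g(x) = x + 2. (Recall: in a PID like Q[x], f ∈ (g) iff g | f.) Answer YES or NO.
In Q[x] the ideal (g) consists of all multiples of g, so f ∈ (g) iff g | f, i.e. iff the remainder of f on division by g is 0. Divide f by g (g is monic, so eliminate the leading term of the running remainder at each step):
  leading term -2·x^3: subtract (-2·x^2)·g(x) = -2·x^3 - 4·x^2, leaving 2·x^2 + 3·x - 2
  leading term 2·x^2: subtract (2·x)·g(x) = 2·x^2 + 4·x, leaving -x - 2
  leading term -x: subtract (-1)·g(x) = -x - 2, leaving 0
The remainder is 0, so f(x) = g(x) · h(x) with h(x) = -2·x^2 + 2·x - 1. Hence g | f, i.e. f ∈ (g).

Final answer: YES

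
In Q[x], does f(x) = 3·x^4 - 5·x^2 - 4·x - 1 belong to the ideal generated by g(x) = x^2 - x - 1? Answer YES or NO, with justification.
In Q[x] the ideal (g) consists of all multiples of g, so f ∈ (g) iff g | f, i.e. iff the remainder of f on division by g is 0. Divide f by g (g is monic, so eliminate the leading term of the running remainder at each step):
  leading term 3·x^4: subtract (3·x^2)·g(x) = 3·x^4 - 3·x^3 - 3·x^2, leaving 3·x^3 - 2·x^2 - 4·x - 1
  leading term 3·x^3: subtract (3·x)·g(x) = 3·x^3 - 3·x^2 - 3·x, leaving x^2 - x - 1
  leading term x^2: subtract (1)·g(x) = x^2 - x - 1, leaving 0
The remainder is 0, so f(x) = g(x) · h(x) with h(x) = 3·x^2 + 3·x + 1. Hence g | f, i.e. f ∈ (g).

Final answer: YES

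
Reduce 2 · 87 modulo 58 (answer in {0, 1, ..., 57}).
Reduce the factors first: 87 ≡ 29 (mod 58), so 2 · 87 ≡ 2 · 29 (mod 58). 2 · 29 = 58. Dividing by 58: 58 = 1·58 + 0. So (2 · 87) mod 58 = 0.

Final answer: 0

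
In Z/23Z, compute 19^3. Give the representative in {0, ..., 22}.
Use repeated squaring. Binary(3) = 11. Walk through the bits of the exponent 3 left-to-right: at each bit after the leading one, square the running value, then multiply by 19 if the bit is 1 (always reducing mod 23):
  bit 1 = 1 (leading): start with 19.
  bit 2 = 1: square 19^2 = 361 ≡ 16; bit is 1, so multiply 16·19 = 304 ≡ 5 (mod 23).
Final value: 19^3 ≡ 5 (mod 23).

Final answer: 5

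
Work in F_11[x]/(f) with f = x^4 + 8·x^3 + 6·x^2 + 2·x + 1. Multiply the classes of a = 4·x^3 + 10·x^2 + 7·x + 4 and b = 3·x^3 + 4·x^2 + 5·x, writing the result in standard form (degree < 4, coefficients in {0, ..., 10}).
a · b ≡ 9·x^3 + 6·x^2 + 9 (mod f(x))

Multiply as integer polynomials: a · b = 12·x^6 + 46·x^5 + 81·x^4 + 90·x^3 + 51·x^2 + 20·x. Reducing coefficients mod 11: a · b ≡ x^6 + 2·x^5 + 4·x^4 + 2·x^3 + 7·x^2 + 9·x. Now divide by f(x) = x^4 + 8·x^3 + 6·x^2 + 2·x + 1 in F_11[x], eliminating the leading term at each step:
  leading term x^6: subtract (x^2)·f(x) = x^6 + 8·x^5 + 6·x^4 + 2·x^3 + x^2, leaving 5·x^5 + 9·x^4 + 6·x^2 + 9·x (coefficients mod 11)
  leading term 5·x^5: subtract (5·x)·f(x) = 5·x^5 + 7·x^4 + 8·x^3 + 10·x^2 + 5·x, leaving 2·x^4 + 3·x^3 + 7·x^2 + 4·x (coefficients mod 11)
  leading term 2·x^4: subtract (2)·f(x) = 2·x^4 + 5·x^3 + x^2 + 4·x + 2, leaving 9·x^3 + 6·x^2 + 9 (coefficients mod 11)
The degree is now < 4, so this is the remainder. Hence a · b ≡ 9·x^3 + 6·x^2 + 9 in F_11[x]/(f).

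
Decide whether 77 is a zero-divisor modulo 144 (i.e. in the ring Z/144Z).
gcd(77, 144) = 1, so 77 is a unit in Z/144Z (it has a multiplicative inverse). A unit cannot be a zero-divisor: if 77·b ≡ 0 then multiplying both sides by 77^(−1) gives b ≡ 0. So 77 is not a zero-divisor.

Final answer: NO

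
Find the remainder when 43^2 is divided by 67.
40

Use repeated squaring. Binary(2) = 10. Walk through the bits of the exponent 2 left-to-right: at each bit after the leading one, square the running value, then multiply by 43 if the bit is 1 (always reducing mod 67):
  bit 1 = 1 (leading): start with 43.
  bit 2 = 0: square 43^2 = 1849 ≡ 40 (mod 67).
Final value: 43^2 ≡ 40 (mod 67).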